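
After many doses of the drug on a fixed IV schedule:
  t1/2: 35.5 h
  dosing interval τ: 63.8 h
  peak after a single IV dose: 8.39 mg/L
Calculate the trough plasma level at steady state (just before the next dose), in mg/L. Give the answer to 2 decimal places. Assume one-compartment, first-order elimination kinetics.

3.39 mg/L

k = ln2 / t½ = 0.693147 / 35.5 = 0.01953 h⁻¹
e^(−kτ) = e^(−0.01953 × 63.8) = 0.2876
Accumulation ratio R = 1 / (1 − e^(−kτ)) = 1 / (1 − 0.2876) = 1.404
Steady-state trough = C₀ × R × e^(−kτ) = 8.39 × 1.404 × 0.2876 = 3.388 mg/L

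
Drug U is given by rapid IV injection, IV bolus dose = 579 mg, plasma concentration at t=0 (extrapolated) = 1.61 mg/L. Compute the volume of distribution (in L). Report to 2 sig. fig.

360 L

Vd = Dose / C₀ = 579.0 / 1.61 = 359.6 L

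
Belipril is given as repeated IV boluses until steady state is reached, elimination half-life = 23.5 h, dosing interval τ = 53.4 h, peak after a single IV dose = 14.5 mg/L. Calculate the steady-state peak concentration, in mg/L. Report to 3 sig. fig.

18.3 mg/L

k = ln2 / t½ = 0.693147 / 23.5 = 0.02950 h⁻¹
e^(−kτ) = e^(−0.02950 × 53.4) = 0.2069
Accumulation ratio R = 1 / (1 − e^(−kτ)) = 1 / (1 − 0.2069) = 1.261
Steady-state peak = C₀ × R = 14.5 × 1.261 = 18.28 mg/L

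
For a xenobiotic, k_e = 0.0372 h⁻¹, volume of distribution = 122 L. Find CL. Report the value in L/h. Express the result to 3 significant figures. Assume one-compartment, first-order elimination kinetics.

CL = k × Vd = 0.0372 × 122 = 4.538 L/h

4.54 L/h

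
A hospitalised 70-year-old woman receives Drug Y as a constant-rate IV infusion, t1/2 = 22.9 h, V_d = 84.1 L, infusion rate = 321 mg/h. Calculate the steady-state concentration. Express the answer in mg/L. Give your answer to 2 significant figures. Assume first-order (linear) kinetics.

k = ln2 / t½ = 0.693147 / 22.9 = 0.03027 h⁻¹
CL = k × Vd = 0.03027 × 84.1 = 2.546 L/h
At steady state Css = R₀ / CL = 321 / 2.546 = 126.1 mg/L

130 mg/L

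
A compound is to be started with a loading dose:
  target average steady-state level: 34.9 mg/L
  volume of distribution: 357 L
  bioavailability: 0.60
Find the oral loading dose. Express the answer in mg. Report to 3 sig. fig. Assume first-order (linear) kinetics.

20800 mg

LD = Css × Vd / F = 34.9 × 357 / 0.60 = 20770 mg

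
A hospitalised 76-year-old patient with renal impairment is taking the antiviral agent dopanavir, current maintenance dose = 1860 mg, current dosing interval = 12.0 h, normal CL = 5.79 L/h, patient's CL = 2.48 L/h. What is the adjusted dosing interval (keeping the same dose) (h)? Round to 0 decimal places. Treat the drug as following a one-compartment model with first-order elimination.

To keep the same average steady-state level, dosing rate must scale with clearance.
CL ratio = 2.48 / 5.79 = 0.4283
New interval (same dose) = 12.0 / 0.4283 = 28.02 h

28 h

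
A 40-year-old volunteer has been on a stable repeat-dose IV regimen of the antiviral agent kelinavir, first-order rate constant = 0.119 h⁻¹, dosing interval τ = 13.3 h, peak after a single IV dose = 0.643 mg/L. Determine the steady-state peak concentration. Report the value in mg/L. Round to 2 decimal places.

0.81 mg/L

e^(−kτ) = e^(−0.1190 × 13.3) = 0.2054
Accumulation ratio R = 1 / (1 − e^(−kτ)) = 1 / (1 − 0.2054) = 1.258
Steady-state peak = C₀ × R = 0.643 × 1.258 = 0.8089 mg/L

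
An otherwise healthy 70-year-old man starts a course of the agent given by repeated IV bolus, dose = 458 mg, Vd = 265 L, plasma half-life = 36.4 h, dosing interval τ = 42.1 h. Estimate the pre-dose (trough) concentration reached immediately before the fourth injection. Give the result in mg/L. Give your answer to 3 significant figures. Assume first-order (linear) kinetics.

1.28 mg/L

C₀ per dose = Dose / Vd = 458 / 265 = 1.728 mg/L
k = ln2 / t½ = 0.693147 / 36.4 = 0.01904 h⁻¹
Fraction remaining after one interval: r = e^(−kτ) = e^(−0.01904 × 42.1) = 0.4486
Before dose 4, 3 doses have been given (aged 1τ, 2τ, 3τ).
C_trough = C₀ × (r + r² + … + r^3) = C₀ × r(1−r^3)/(1−r)
        = 1.728 × 0.4486 × (1 − 0.09028) / (1 − 0.4486) = 1.279 mg/L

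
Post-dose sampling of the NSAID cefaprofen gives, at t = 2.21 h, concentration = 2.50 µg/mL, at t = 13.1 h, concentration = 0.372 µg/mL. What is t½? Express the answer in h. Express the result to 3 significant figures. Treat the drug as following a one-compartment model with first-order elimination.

3.96 h

k = ln(C₁/C₂) / (t₂ − t₁) = ln(2.50/0.372) / (13.1 − 2.21)
  = 1.905 / 10.89 = 0.1749 h⁻¹
t½ = ln2 / k = 0.693147 / 0.1749 = 3.963 h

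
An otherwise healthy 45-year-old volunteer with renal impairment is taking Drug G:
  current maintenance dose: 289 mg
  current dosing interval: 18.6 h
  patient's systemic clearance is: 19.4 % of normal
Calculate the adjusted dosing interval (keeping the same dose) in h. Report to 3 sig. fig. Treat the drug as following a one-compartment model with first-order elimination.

95.9 h

To keep the same average steady-state level, dosing rate must scale with clearance.
CL ratio = 19.4 / 100 = 0.1940
New interval (same dose) = 18.6 / 0.1940 = 95.88 h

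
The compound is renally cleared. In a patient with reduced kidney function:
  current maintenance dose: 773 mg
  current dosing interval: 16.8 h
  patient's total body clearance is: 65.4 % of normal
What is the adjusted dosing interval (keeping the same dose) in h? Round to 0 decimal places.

26 h

To keep the same average steady-state level, dosing rate must scale with clearance.
CL ratio = 65.4 / 100 = 0.6540
New interval (same dose) = 16.8 / 0.6540 = 25.69 h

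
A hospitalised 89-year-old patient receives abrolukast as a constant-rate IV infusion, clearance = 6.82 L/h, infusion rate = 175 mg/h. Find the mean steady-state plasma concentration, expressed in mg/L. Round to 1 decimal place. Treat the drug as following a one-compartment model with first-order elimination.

At steady state Css = R₀ / CL = 175 / 6.820 = 25.66 mg/L

25.7 mg/L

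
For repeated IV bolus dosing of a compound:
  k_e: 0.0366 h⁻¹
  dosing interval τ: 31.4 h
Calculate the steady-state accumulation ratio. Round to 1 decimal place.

1.5

e^(−kτ) = e^(−0.03660 × 31.4) = 0.3169
Accumulation ratio R = 1 / (1 − e^(−kτ)) = 1 / (1 − 0.3169) = 1.464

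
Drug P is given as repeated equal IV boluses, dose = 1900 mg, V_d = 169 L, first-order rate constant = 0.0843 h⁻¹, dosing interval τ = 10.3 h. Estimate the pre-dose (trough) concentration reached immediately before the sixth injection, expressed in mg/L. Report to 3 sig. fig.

8.02 mg/L

C₀ per dose = Dose / Vd = 1900 / 169 = 11.24 mg/L
Fraction remaining after one interval: r = e^(−kτ) = e^(−0.08430 × 10.3) = 0.4197
Before dose 6, 5 doses have been given (aged 1τ, 2τ, 3τ, 4τ, 5τ).
C_trough = C₀ × (r + r² + … + r^5) = C₀ × r(1−r^5)/(1−r)
        = 11.24 × 0.4197 × (1 − 0.01302) / (1 − 0.4197) = 8.023 mg/L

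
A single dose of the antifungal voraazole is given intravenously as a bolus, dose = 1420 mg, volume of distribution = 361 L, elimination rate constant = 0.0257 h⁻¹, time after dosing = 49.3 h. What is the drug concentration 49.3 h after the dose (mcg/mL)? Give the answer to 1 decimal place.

1.1 mcg/mL

C₀ = Dose / Vd = 1420 / 361 = 3.934 mg/L
C = C₀ · e^(−k·t) = 3.934 × e^(−0.02570 × 49.3)
  = 3.934 × 0.2817 = 1.108 mg/L
(1.108 mg/L = 1.108 mcg/mL)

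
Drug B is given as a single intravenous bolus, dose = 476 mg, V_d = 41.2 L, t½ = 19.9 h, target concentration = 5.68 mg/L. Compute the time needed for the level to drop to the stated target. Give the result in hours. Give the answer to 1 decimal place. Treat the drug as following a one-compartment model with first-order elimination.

C₀ = Dose / Vd = 476.0 / 41.2 = 11.55 mg/L
k = ln2 / t½ = 0.693147 / 19.9 = 0.03483 h⁻¹
t = ln(C₀ / C) / k = ln(11.55 / 5.68) / 0.03483
  = ln(2.033) / 0.03483 = 0.7095 / 0.03483 = 20.37 h

20.4 h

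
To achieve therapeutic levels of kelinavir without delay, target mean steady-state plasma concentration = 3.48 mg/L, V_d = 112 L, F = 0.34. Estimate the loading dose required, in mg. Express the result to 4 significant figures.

1146 mg

LD = Css × Vd / F = 3.48 × 112 / 0.34 = 1146 mg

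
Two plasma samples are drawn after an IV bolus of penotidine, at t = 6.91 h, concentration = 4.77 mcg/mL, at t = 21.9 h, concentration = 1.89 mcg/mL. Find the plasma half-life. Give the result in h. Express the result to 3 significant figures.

11.2 h

k = ln(C₁/C₂) / (t₂ − t₁) = ln(4.77/1.89) / (21.9 − 6.91)
  = 0.9258 / 14.99 = 0.06176 h⁻¹
t½ = ln2 / k = 0.693147 / 0.06176 = 11.22 h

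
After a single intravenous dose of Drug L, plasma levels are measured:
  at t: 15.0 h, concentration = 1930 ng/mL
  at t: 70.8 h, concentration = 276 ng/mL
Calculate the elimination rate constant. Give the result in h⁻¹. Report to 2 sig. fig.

k = ln(C₁/C₂) / (t₂ − t₁) = ln(1930/276) / (70.8 − 15.0)
  = 1.945 / 55.80 = 0.03486 h⁻¹

0.035 h⁻¹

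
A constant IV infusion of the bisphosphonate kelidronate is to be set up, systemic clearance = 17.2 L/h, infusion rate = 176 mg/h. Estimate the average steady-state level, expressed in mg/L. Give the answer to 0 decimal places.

At steady state Css = R₀ / CL = 176 / 17.20 = 10.23 mg/L

10 mg/L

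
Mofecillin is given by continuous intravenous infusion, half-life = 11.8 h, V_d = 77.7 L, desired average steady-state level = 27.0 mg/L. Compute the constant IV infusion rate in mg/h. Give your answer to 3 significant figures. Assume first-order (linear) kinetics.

123 mg/h

k = ln2 / t½ = 0.693147 / 11.8 = 0.05874 h⁻¹
CL = k × Vd = 0.05874 × 77.7 = 4.564 L/h
At steady state, infusion rate R₀ = Css × CL = 27.0 × 4.564 = 123.2 mg/h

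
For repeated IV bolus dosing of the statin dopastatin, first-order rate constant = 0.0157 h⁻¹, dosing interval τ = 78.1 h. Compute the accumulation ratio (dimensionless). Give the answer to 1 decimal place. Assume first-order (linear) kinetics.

e^(−kτ) = e^(−0.01570 × 78.1) = 0.2934
Accumulation ratio R = 1 / (1 − e^(−kτ)) = 1 / (1 − 0.2934) = 1.415

1.4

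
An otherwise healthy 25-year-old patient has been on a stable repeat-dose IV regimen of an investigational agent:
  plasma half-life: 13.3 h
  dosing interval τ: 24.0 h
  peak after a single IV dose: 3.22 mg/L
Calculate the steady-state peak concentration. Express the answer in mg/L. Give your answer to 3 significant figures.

k = ln2 / t½ = 0.693147 / 13.3 = 0.05212 h⁻¹
e^(−kτ) = e^(−0.05212 × 24.0) = 0.2863
Accumulation ratio R = 1 / (1 − e^(−kτ)) = 1 / (1 − 0.2863) = 1.401
Steady-state peak = C₀ × R = 3.22 × 1.401 = 4.511 mg/L

4.51 mg/L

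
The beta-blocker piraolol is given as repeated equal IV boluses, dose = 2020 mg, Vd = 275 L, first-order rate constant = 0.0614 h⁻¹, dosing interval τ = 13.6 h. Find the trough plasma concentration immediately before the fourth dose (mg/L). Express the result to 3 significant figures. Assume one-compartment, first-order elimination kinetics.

C₀ per dose = Dose / Vd = 2020 / 275 = 7.345 mg/L
Fraction remaining after one interval: r = e^(−kτ) = e^(−0.06140 × 13.6) = 0.4339
Before dose 4, 3 doses have been given (aged 1τ, 2τ, 3τ).
C_trough = C₀ × (r + r² + … + r^3) = C₀ × r(1−r^3)/(1−r)
        = 7.345 × 0.4339 × (1 − 0.08169) / (1 − 0.4339) = 5.170 mg/L

5.17 mg/L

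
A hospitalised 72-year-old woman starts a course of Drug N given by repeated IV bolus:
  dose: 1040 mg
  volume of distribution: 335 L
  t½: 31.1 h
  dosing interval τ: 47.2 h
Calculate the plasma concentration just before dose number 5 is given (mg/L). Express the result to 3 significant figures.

C₀ per dose = Dose / Vd = 1040 / 335 = 3.104 mg/L
k = ln2 / t½ = 0.693147 / 31.1 = 0.02229 h⁻¹
Fraction remaining after one interval: r = e^(−kτ) = e^(−0.02229 × 47.2) = 0.3492
Before dose 5, 4 doses have been given (aged 1τ, 2τ, 3τ, 4τ).
C_trough = C₀ × (r + r² + … + r^4) = C₀ × r(1−r^4)/(1−r)
        = 3.104 × 0.3492 × (1 − 0.01487) / (1 − 0.3492) = 1.641 mg/L

1.64 mg/L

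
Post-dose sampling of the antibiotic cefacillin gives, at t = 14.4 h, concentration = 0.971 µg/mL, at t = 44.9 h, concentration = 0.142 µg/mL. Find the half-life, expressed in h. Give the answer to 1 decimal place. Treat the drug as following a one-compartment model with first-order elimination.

k = ln(C₁/C₂) / (t₂ − t₁) = ln(0.971/0.142) / (44.9 − 14.4)
  = 1.922 / 30.50 = 0.06302 h⁻¹
t½ = ln2 / k = 0.693147 / 0.06302 = 11.00 h

11.0 h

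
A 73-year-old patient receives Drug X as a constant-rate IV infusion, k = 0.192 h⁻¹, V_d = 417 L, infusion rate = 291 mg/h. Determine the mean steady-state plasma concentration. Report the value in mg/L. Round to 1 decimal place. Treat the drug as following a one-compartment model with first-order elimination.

CL = k × Vd = 0.1920 × 417 = 80.06 L/h
At steady state Css = R₀ / CL = 291 / 80.06 = 3.635 mg/L

3.6 mg/L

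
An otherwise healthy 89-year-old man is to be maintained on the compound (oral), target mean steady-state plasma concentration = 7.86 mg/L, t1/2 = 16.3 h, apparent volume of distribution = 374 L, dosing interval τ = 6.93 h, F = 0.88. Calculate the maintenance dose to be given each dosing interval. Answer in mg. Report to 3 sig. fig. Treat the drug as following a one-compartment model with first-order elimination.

k = ln2 / t½ = 0.693147 / 16.3 = 0.04252 h⁻¹
CL = k × Vd = 0.04252 × 374 = 15.90 L/h
At steady state, F × (Dose/τ) = Css × CL.
Dose = Css × CL × τ / F = 7.86 × 15.90 × 6.93 / 0.88 = 984.2 mg

984 mg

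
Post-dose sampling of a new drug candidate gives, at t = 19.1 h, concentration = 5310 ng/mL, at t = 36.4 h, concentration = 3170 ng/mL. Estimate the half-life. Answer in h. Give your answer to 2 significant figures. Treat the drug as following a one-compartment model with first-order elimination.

23 h

k = ln(C₁/C₂) / (t₂ − t₁) = ln(5310/3170) / (36.4 − 19.1)
  = 0.5159 / 17.30 = 0.02982 h⁻¹
t½ = ln2 / k = 0.693147 / 0.02982 = 23.24 h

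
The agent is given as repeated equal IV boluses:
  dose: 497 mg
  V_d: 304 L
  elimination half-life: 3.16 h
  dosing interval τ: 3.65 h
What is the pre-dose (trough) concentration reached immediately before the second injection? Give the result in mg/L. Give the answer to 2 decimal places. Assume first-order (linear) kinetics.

0.73 mg/L

C₀ per dose = Dose / Vd = 497 / 304 = 1.635 mg/L
k = ln2 / t½ = 0.693147 / 3.16 = 0.2194 h⁻¹
Fraction remaining after one interval: r = e^(−kτ) = e^(−0.2194 × 3.65) = 0.4490
Before dose 2, 1 dose has been given (aged 1τ).
C_trough = C₀ × r = 1.635 × 0.4490 = 0.7341 mg/L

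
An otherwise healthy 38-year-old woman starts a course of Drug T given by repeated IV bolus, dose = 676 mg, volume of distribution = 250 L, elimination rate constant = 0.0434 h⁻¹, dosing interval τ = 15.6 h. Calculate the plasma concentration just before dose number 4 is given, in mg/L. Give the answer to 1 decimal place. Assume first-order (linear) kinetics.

C₀ per dose = Dose / Vd = 676 / 250 = 2.704 mg/L
Fraction remaining after one interval: r = e^(−kτ) = e^(−0.04340 × 15.6) = 0.5081
Before dose 4, 3 doses have been given (aged 1τ, 2τ, 3τ).
C_trough = C₀ × (r + r² + … + r^3) = C₀ × r(1−r^3)/(1−r)
        = 2.704 × 0.5081 × (1 − 0.1312) / (1 − 0.5081) = 2.427 mg/L

2.4 mg/L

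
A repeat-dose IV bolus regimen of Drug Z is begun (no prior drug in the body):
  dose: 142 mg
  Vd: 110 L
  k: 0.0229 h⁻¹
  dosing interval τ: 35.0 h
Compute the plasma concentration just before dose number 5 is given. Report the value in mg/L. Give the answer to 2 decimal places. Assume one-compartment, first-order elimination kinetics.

1.01 mg/L

C₀ per dose = Dose / Vd = 142 / 110 = 1.291 mg/L
Fraction remaining after one interval: r = e^(−kτ) = e^(−0.02290 × 35.0) = 0.4487
Before dose 5, 4 doses have been given (aged 1τ, 2τ, 3τ, 4τ).
C_trough = C₀ × (r + r² + … + r^4) = C₀ × r(1−r^4)/(1−r)
        = 1.291 × 0.4487 × (1 − 0.04053) / (1 − 0.4487) = 1.008 mg/L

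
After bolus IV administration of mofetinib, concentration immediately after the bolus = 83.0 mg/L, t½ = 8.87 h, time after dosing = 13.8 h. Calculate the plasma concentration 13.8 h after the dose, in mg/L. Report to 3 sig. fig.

k = ln2 / t½ = 0.693147 / 8.87 = 0.07815 h⁻¹
C = C₀ · e^(−k·t) = 83.00 × e^(−0.07815 × 13.8)
  = 83.00 × 0.3401 = 28.23 mg/L

28.2 mg/L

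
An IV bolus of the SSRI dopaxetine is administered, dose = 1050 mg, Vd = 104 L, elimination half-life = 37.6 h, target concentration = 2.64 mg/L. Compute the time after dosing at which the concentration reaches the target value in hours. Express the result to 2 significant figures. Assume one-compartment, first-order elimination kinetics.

C₀ = Dose / Vd = 1050 / 104 = 10.10 mg/L
k = ln2 / t½ = 0.693147 / 37.6 = 0.01843 h⁻¹
t = ln(C₀ / C) / k = ln(10.10 / 2.64) / 0.01843
  = ln(3.826) / 0.01843 = 1.342 / 0.01843 = 72.82 h

73 h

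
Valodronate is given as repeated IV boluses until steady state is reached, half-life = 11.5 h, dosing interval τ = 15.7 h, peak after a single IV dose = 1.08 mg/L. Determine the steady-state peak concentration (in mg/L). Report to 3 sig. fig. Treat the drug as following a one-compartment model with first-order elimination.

1.77 mg/L

k = ln2 / t½ = 0.693147 / 11.5 = 0.06027 h⁻¹
e^(−kτ) = e^(−0.06027 × 15.7) = 0.3882
Accumulation ratio R = 1 / (1 − e^(−kτ)) = 1 / (1 − 0.3882) = 1.635
Steady-state peak = C₀ × R = 1.08 × 1.635 = 1.766 mg/L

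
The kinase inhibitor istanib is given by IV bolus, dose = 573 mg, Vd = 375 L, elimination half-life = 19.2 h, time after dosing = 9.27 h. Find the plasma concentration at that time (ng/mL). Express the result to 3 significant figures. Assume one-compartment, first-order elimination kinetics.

1090 ng/mL

C₀ = Dose / Vd = 573.0 / 375 = 1.528 mg/L
k = ln2 / t½ = 0.693147 / 19.2 = 0.03610 h⁻¹
C = C₀ · e^(−k·t) = 1.528 × e^(−0.03610 × 9.27)
  = 1.528 × 0.7156 = 1.093 mg/L
Convert: 1.093 mg/L × 1000 = 1093 ng/mL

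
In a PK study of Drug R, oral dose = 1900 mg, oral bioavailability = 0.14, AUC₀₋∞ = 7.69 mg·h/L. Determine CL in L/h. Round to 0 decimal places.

CL = F·Dose / AUC = 0.14 × 1900 / 7.69 = 34.59 L/h

35 L/h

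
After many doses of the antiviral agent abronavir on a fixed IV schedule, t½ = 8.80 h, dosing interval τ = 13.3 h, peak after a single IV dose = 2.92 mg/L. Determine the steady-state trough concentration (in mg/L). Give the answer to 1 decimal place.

1.6 mg/L

k = ln2 / t½ = 0.693147 / 8.80 = 0.07877 h⁻¹
e^(−kτ) = e^(−0.07877 × 13.3) = 0.3508
Accumulation ratio R = 1 / (1 − e^(−kτ)) = 1 / (1 − 0.3508) = 1.540
Steady-state trough = C₀ × R × e^(−kτ) = 2.92 × 1.540 × 0.3508 = 1.577 mg/L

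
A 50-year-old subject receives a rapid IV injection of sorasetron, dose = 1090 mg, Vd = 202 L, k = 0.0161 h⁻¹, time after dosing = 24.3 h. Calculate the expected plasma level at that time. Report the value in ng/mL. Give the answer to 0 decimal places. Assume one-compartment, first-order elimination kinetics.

3649 ng/mL

C₀ = Dose / Vd = 1090 / 202 = 5.396 mg/L
C = C₀ · e^(−k·t) = 5.396 × e^(−0.01610 × 24.3)
  = 5.396 × 0.6762 = 3.649 mg/L
Convert: 3.649 mg/L × 1000 = 3649 ng/mL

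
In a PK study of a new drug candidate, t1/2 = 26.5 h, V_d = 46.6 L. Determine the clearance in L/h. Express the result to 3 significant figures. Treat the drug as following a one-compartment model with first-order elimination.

k = ln2 / t½ = 0.693147 / 26.5 = 0.02616 h⁻¹
CL = k × Vd = 0.02616 × 46.6 = 1.219 L/h

1.22 L/h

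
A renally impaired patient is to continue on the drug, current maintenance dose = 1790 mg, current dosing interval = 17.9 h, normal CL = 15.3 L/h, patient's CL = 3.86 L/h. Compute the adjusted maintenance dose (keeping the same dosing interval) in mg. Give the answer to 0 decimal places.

To keep the same average steady-state level, dosing rate must scale with clearance.
CL ratio = 3.86 / 15.3 = 0.2523
New dose (same interval) = 1790 × 0.2523 = 451.6 mg

452 mg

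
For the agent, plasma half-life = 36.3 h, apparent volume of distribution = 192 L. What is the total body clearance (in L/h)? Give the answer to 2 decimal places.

k = ln2 / t½ = 0.693147 / 36.3 = 0.01909 h⁻¹
CL = k × Vd = 0.01909 × 192 = 3.665 L/h

3.67 L/h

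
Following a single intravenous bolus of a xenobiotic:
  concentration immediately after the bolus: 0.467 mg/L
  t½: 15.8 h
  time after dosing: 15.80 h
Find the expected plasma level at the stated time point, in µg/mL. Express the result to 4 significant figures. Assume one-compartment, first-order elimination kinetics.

k = ln2 / t½ = 0.693147 / 15.8 = 0.04387 h⁻¹
t / t½ = 15.80 / 15.8 = 1 half-lives
C = C₀ × (1/2)^1 = 0.4670 × 0.5000 = 0.2335 mg/L
(0.2335 mg/L = 0.2335 µg/mL)

0.2335 µg/mL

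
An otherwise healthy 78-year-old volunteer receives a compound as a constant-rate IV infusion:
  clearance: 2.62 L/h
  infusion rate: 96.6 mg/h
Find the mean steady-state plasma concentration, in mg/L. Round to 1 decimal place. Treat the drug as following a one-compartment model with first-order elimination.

36.9 mg/L

At steady state Css = R₀ / CL = 96.6 / 2.620 = 36.87 mg/L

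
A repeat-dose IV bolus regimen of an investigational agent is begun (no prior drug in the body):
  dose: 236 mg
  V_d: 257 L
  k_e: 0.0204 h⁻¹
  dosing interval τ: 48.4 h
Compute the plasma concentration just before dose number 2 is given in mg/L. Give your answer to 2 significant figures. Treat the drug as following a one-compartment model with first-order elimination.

0.34 mg/L

C₀ per dose = Dose / Vd = 236 / 257 = 0.9183 mg/L
Fraction remaining after one interval: r = e^(−kτ) = e^(−0.02040 × 48.4) = 0.3726
Before dose 2, 1 dose has been given (aged 1τ).
C_trough = C₀ × r = 0.9183 × 0.3726 = 0.3422 mg/L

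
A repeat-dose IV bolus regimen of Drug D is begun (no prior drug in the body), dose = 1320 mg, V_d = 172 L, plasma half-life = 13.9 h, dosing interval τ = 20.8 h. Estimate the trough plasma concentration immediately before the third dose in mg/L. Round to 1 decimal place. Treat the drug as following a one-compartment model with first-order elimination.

C₀ per dose = Dose / Vd = 1320 / 172 = 7.674 mg/L
k = ln2 / t½ = 0.693147 / 13.9 = 0.04987 h⁻¹
Fraction remaining after one interval: r = e^(−kτ) = e^(−0.04987 × 20.8) = 0.3544
Before dose 3, 2 doses have been given (aged 1τ, 2τ).
C_trough = C₀ × (r + r²) = 7.674 × (0.3544 + 0.1256) = 3.684 mg/L

3.7 mg/L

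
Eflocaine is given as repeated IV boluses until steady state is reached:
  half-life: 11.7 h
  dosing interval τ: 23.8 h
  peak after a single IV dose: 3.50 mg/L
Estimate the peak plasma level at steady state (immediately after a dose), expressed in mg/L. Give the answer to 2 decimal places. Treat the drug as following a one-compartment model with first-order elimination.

4.63 mg/L

k = ln2 / t½ = 0.693147 / 11.7 = 0.05924 h⁻¹
e^(−kτ) = e^(−0.05924 × 23.8) = 0.2442
Accumulation ratio R = 1 / (1 − e^(−kτ)) = 1 / (1 − 0.2442) = 1.323
Steady-state peak = C₀ × R = 3.50 × 1.323 = 4.631 mg/L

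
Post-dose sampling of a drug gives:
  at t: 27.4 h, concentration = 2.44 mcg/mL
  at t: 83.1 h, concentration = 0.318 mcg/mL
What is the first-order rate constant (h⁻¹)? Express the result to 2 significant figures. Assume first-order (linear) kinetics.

k = ln(C₁/C₂) / (t₂ − t₁) = ln(2.44/0.318) / (83.1 − 27.4)
  = 2.038 / 55.70 = 0.03659 h⁻¹

0.037 h⁻¹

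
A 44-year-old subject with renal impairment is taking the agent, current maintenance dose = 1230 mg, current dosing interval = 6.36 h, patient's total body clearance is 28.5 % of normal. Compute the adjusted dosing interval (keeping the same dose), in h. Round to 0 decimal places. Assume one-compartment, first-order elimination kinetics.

22 h

To keep the same average steady-state level, dosing rate must scale with clearance.
CL ratio = 28.5 / 100 = 0.2850
New interval (same dose) = 6.36 / 0.2850 = 22.32 h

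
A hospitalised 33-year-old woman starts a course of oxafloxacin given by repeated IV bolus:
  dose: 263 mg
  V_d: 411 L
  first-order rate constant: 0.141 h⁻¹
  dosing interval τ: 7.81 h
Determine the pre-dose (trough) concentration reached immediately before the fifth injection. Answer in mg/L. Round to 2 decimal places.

0.31 mg/L

C₀ per dose = Dose / Vd = 263 / 411 = 0.6399 mg/L
Fraction remaining after one interval: r = e^(−kτ) = e^(−0.1410 × 7.81) = 0.3325
Before dose 5, 4 doses have been given (aged 1τ, 2τ, 3τ, 4τ).
C_trough = C₀ × (r + r² + … + r^4) = C₀ × r(1−r^4)/(1−r)
        = 0.6399 × 0.3325 × (1 − 0.01222) / (1 − 0.3325) = 0.3149 mg/L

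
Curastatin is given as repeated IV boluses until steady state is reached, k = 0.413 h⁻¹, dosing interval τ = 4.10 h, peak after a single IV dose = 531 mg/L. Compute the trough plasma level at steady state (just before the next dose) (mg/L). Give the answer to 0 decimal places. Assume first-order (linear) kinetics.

120 mg/L

e^(−kτ) = e^(−0.4130 × 4.10) = 0.1839
Accumulation ratio R = 1 / (1 − e^(−kτ)) = 1 / (1 − 0.1839) = 1.225
Steady-state trough = C₀ × R × e^(−kτ) = 531 × 1.225 × 0.1839 = 119.6 mg/L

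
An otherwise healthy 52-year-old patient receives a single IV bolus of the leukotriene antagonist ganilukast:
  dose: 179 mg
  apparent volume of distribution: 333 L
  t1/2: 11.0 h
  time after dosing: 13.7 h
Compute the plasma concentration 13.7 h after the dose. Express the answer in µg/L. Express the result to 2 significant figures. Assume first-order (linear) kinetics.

C₀ = Dose / Vd = 179.0 / 333 = 0.5375 mg/L
k = ln2 / t½ = 0.693147 / 11.0 = 0.06301 h⁻¹
C = C₀ · e^(−k·t) = 0.5375 × e^(−0.06301 × 13.7)
  = 0.5375 × 0.4218 = 0.2267 mg/L
Convert: 0.2267 mg/L × 1000 = 226.7 µg/L

230 µg/L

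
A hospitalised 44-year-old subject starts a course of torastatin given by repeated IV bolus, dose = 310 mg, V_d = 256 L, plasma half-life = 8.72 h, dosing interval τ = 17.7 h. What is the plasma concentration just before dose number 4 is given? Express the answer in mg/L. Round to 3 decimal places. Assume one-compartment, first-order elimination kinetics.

C₀ per dose = Dose / Vd = 310 / 256 = 1.211 mg/L
k = ln2 / t½ = 0.693147 / 8.72 = 0.07949 h⁻¹
Fraction remaining after one interval: r = e^(−kτ) = e^(−0.07949 × 17.7) = 0.2449
Before dose 4, 3 doses have been given (aged 1τ, 2τ, 3τ).
C_trough = C₀ × (r + r² + … + r^3) = C₀ × r(1−r^3)/(1−r)
        = 1.211 × 0.2449 × (1 − 0.01469) / (1 − 0.2449) = 0.3870 mg/L

0.387 mg/L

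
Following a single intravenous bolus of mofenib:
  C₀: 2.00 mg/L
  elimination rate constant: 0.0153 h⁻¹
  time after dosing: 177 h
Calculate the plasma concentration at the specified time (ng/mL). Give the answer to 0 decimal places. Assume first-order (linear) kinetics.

133 ng/mL

C = C₀ · e^(−k·t) = 2.000 × e^(−0.01530 × 177)
  = 2.000 × 0.06666 = 0.1333 mg/L
Convert: 0.1333 mg/L × 1000 = 133.3 ng/mL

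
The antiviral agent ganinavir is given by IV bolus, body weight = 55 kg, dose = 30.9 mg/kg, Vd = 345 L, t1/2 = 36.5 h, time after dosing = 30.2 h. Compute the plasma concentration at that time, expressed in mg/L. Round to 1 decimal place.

Total dose = 30.9 × 55 = 1700 mg
C₀ = Dose / Vd = 1700 / 345 = 4.928 mg/L
k = ln2 / t½ = 0.693147 / 36.5 = 0.01899 h⁻¹
C = C₀ · e^(−k·t) = 4.928 × e^(−0.01899 × 30.2)
  = 4.928 × 0.5636 = 2.777 mg/L

2.8 mg/L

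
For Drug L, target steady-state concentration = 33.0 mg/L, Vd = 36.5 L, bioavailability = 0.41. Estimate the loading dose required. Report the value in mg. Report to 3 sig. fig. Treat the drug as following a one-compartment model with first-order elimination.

2940 mg

LD = Css × Vd / F = 33.0 × 36.5 / 0.41 = 2938 mg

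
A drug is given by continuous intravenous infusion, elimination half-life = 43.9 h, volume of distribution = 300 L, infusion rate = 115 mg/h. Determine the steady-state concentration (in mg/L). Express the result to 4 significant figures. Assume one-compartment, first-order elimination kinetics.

24.28 mg/L

k = ln2 / t½ = 0.693147 / 43.9 = 0.01579 h⁻¹
CL = k × Vd = 0.01579 × 300 = 4.737 L/h
At steady state Css = R₀ / CL = 115 / 4.737 = 24.28 mg/L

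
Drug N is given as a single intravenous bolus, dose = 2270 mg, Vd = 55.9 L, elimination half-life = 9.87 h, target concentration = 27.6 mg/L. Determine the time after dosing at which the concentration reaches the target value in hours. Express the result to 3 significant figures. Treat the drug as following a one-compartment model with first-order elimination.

5.50 h

C₀ = Dose / Vd = 2270 / 55.9 = 40.61 mg/L
k = ln2 / t½ = 0.693147 / 9.87 = 0.07023 h⁻¹
t = ln(C₀ / C) / k = ln(40.61 / 27.6) / 0.07023
  = ln(1.471) / 0.07023 = 0.3859 / 0.07023 = 5.495 h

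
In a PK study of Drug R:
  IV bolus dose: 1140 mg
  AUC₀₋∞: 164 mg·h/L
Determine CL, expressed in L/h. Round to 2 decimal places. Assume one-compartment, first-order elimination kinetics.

CL = Dose / AUC = 1140 / 164 = 6.951 L/h

6.95 L/h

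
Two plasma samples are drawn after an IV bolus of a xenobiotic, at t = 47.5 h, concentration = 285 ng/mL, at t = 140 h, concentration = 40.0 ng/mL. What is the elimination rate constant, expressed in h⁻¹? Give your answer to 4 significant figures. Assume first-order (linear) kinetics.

0.02123 h⁻¹

k = ln(C₁/C₂) / (t₂ − t₁) = ln(285/40.0) / (140 − 47.5)
  = 1.964 / 92.50 = 0.02123 h⁻¹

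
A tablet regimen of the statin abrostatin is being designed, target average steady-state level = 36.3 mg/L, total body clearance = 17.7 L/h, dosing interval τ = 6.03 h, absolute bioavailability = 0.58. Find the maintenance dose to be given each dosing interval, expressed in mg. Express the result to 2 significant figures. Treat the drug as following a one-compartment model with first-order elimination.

6700 mg

At steady state, F × (Dose/τ) = Css × CL.
Dose = Css × CL × τ / F = 36.3 × 17.70 × 6.03 / 0.58 = 6680 mg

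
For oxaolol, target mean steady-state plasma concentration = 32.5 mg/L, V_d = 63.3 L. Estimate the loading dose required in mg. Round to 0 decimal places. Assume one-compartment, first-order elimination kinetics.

2057 mg

LD = Css × Vd = 32.5 × 63.3 = 2057 mg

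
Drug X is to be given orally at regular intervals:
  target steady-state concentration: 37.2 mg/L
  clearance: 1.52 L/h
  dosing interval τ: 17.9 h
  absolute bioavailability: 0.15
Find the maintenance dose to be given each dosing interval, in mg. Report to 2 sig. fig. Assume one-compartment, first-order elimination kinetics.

6700 mg

At steady state, F × (Dose/τ) = Css × CL.
Dose = Css × CL × τ / F = 37.2 × 1.520 × 17.9 / 0.15 = 6748 mg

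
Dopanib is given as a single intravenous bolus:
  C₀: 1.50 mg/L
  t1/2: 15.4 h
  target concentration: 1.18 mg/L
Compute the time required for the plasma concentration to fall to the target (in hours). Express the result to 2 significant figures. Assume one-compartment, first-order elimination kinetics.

5.3 h

k = ln2 / t½ = 0.693147 / 15.4 = 0.04501 h⁻¹
t = ln(C₀ / C) / k = ln(1.500 / 1.18) / 0.04501
  = ln(1.271) / 0.04501 = 0.2398 / 0.04501 = 5.328 h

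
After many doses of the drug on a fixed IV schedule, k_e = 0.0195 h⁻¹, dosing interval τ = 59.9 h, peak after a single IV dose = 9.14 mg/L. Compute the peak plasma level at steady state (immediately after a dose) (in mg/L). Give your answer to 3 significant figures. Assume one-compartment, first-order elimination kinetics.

13.3 mg/L

e^(−kτ) = e^(−0.01950 × 59.9) = 0.3110
Accumulation ratio R = 1 / (1 − e^(−kτ)) = 1 / (1 − 0.3110) = 1.451
Steady-state peak = C₀ × R = 9.14 × 1.451 = 13.26 mg/L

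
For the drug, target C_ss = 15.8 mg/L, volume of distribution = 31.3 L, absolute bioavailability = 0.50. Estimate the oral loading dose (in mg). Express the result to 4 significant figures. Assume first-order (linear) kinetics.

LD = Css × Vd / F = 15.8 × 31.3 / 0.50 = 989.1 mg

989.1 mg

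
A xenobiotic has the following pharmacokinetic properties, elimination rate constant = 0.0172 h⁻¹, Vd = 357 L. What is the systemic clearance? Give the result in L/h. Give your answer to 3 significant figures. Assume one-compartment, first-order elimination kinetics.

CL = k × Vd = 0.0172 × 357 = 6.140 L/h

6.14 L/h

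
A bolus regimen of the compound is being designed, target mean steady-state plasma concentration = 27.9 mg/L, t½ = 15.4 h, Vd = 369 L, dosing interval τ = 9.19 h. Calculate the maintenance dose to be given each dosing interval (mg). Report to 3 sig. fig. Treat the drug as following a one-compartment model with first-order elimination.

k = ln2 / t½ = 0.693147 / 15.4 = 0.04501 h⁻¹
CL = k × Vd = 0.04501 × 369 = 16.61 L/h
At steady state, Dose/τ = Css × CL.
Dose = Css × CL × τ = 27.9 × 16.61 × 9.19 = 4259 mg

4260 mg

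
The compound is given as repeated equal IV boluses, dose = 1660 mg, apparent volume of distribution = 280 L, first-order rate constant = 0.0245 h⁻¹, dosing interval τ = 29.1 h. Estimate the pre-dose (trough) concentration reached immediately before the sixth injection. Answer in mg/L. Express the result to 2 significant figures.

5.5 mg/L

C₀ per dose = Dose / Vd = 1660 / 280 = 5.929 mg/L
Fraction remaining after one interval: r = e^(−kτ) = e^(−0.02450 × 29.1) = 0.4902
Before dose 6, 5 doses have been given (aged 1τ, 2τ, 3τ, 4τ, 5τ).
C_trough = C₀ × (r + r² + … + r^5) = C₀ × r(1−r^5)/(1−r)
        = 5.929 × 0.4902 × (1 − 0.02831) / (1 − 0.4902) = 5.540 mg/L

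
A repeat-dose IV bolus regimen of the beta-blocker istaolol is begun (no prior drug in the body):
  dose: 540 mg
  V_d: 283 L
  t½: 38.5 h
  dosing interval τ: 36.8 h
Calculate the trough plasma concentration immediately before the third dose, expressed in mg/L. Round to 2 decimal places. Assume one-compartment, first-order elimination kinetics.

C₀ per dose = Dose / Vd = 540 / 283 = 1.908 mg/L
k = ln2 / t½ = 0.693147 / 38.5 = 0.01800 h⁻¹
Fraction remaining after one interval: r = e^(−kτ) = e^(−0.01800 × 36.8) = 0.5156
Before dose 3, 2 doses have been given (aged 1τ, 2τ).
C_trough = C₀ × (r + r²) = 1.908 × (0.5156 + 0.2658) = 1.491 mg/L

1.49 mg/L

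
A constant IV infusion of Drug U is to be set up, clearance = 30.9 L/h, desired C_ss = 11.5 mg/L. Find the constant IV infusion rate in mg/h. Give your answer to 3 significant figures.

At steady state, infusion rate R₀ = Css × CL = 11.5 × 30.90 = 355.4 mg/h

355 mg/h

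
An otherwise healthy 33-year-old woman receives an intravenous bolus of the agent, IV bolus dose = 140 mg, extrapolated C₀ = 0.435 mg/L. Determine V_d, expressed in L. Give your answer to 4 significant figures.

Vd = Dose / C₀ = 140.0 / 0.435 = 321.8 L

321.8 L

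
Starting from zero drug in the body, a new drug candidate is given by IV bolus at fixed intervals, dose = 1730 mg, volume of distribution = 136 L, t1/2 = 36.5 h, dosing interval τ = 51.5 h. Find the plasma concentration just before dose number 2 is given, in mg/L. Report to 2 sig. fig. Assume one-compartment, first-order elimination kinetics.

C₀ per dose = Dose / Vd = 1730 / 136 = 12.72 mg/L
k = ln2 / t½ = 0.693147 / 36.5 = 0.01899 h⁻¹
Fraction remaining after one interval: r = e^(−kτ) = e^(−0.01899 × 51.5) = 0.3761
Before dose 2, 1 dose has been given (aged 1τ).
C_trough = C₀ × r = 12.72 × 0.3761 = 4.784 mg/L

4.8 mg/L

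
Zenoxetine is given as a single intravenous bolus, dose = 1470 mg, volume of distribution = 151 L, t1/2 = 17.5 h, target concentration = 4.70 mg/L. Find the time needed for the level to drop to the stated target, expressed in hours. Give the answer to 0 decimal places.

C₀ = Dose / Vd = 1470 / 151 = 9.735 mg/L
k = ln2 / t½ = 0.693147 / 17.5 = 0.03961 h⁻¹
t = ln(C₀ / C) / k = ln(9.735 / 4.70) / 0.03961
  = ln(2.071) / 0.03961 = 0.7280 / 0.03961 = 18.38 h

18 h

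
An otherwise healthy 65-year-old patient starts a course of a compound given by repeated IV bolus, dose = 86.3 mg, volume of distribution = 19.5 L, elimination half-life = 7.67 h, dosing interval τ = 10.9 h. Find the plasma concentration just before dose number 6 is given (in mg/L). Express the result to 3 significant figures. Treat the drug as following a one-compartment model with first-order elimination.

2.62 mg/L

C₀ per dose = Dose / Vd = 86.3 / 19.5 = 4.426 mg/L
k = ln2 / t½ = 0.693147 / 7.67 = 0.09037 h⁻¹
Fraction remaining after one interval: r = e^(−kτ) = e^(−0.09037 × 10.9) = 0.3734
Before dose 6, 5 doses have been given (aged 1τ, 2τ, 3τ, 4τ, 5τ).
C_trough = C₀ × (r + r² + … + r^5) = C₀ × r(1−r^5)/(1−r)
        = 4.426 × 0.3734 × (1 − 0.007259) / (1 − 0.3734) = 2.618 mg/L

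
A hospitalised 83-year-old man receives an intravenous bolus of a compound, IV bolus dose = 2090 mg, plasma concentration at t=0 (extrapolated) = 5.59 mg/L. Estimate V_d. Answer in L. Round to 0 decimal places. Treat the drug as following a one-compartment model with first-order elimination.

374 L

Vd = Dose / C₀ = 2090 / 5.59 = 373.9 L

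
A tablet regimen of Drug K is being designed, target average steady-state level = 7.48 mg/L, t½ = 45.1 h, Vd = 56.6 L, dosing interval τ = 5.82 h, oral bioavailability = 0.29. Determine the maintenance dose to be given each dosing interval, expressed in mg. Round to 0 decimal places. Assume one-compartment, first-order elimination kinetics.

k = ln2 / t½ = 0.693147 / 45.1 = 0.01537 h⁻¹
CL = k × Vd = 0.01537 × 56.6 = 0.8699 L/h
At steady state, F × (Dose/τ) = Css × CL.
Dose = Css × CL × τ / F = 7.48 × 0.8699 × 5.82 / 0.29 = 130.6 mg

131 mg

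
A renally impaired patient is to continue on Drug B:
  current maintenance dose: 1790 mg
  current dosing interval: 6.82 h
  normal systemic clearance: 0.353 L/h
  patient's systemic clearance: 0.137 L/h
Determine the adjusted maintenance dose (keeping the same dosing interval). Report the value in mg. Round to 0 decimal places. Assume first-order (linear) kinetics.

To keep the same average steady-state level, dosing rate must scale with clearance.
CL ratio = 0.137 / 0.353 = 0.3881
New dose (same interval) = 1790 × 0.3881 = 694.7 mg

695 mg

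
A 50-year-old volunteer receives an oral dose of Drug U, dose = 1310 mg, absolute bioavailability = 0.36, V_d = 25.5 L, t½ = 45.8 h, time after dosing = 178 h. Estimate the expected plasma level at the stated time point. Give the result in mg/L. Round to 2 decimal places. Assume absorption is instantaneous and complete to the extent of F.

Amount reaching circulation = F × Dose = 0.36 × 1310 = 471.6 mg
C₀ = F·Dose / Vd = 471.6 / 25.5 = 18.49 mg/L
k = ln2 / t½ = 0.693147 / 45.8 = 0.01513 h⁻¹
C = C₀ · e^(−k·t) = 18.49 × e^(−0.01513 × 178)
  = 18.49 × 0.06767 = 1.251 mg/L

1.25 mg/L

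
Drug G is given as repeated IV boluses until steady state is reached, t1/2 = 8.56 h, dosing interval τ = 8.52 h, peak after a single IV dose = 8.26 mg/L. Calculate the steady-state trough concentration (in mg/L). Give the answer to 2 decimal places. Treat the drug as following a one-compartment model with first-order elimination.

8.31 mg/L

k = ln2 / t½ = 0.693147 / 8.56 = 0.08098 h⁻¹
e^(−kτ) = e^(−0.08098 × 8.52) = 0.5016
Accumulation ratio R = 1 / (1 − e^(−kτ)) = 1 / (1 − 0.5016) = 2.006
Steady-state trough = C₀ × R × e^(−kτ) = 8.26 × 2.006 × 0.5016 = 8.311 mg/L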